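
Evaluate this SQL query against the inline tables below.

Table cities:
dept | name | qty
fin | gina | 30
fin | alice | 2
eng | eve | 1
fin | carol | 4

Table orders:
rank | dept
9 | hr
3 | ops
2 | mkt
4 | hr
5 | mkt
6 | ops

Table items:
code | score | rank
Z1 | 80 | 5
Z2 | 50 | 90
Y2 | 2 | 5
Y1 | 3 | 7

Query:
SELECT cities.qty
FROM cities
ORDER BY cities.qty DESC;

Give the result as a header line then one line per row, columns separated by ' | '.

== RESULT ==
cities.qty
30
4
2
1

Derivation:
After SELECT (4 rows):
cities.qty
30
2
1
4
After ORDER BY (4 rows):
cities.qty
30
4
2
1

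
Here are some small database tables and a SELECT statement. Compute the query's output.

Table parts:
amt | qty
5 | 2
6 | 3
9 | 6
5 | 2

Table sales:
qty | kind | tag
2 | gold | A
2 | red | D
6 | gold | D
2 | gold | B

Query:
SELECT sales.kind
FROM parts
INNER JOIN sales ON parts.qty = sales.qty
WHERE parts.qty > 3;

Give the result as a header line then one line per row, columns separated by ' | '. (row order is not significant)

After JOIN sales (7 rows):
parts.amt | parts.qty | sales.qty | sales.kind | sales.tag
5 | 2 | 2 | gold | A
5 | 2 | 2 | red | D
5 | 2 | 2 | gold | B
9 | 6 | 6 | gold | D
5 | 2 | 2 | gold | A
5 | 2 | 2 | red | D
5 | 2 | 2 | gold | B
After WHERE (1 rows):
parts.amt | parts.qty | sales.qty | sales.kind | sales.tag
9 | 6 | 6 | gold | D
After SELECT (1 rows):
sales.kind
gold

== RESULT ==
sales.kind
gold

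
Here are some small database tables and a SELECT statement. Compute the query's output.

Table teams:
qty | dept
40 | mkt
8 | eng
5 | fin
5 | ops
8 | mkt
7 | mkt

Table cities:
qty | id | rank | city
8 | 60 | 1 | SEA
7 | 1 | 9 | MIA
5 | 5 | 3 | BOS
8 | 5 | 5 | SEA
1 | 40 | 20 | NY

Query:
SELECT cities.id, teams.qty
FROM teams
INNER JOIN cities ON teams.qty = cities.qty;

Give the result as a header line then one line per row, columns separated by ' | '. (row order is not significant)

After JOIN cities (7 rows):
teams.qty | teams.dept | cities.qty | cities.id | cities.rank | cities.city
8 | eng | 8 | 60 | 1 | SEA
8 | eng | 8 | 5 | 5 | SEA
5 | fin | 5 | 5 | 3 | BOS
5 | ops | 5 | 5 | 3 | BOS
8 | mkt | 8 | 60 | 1 | SEA
8 | mkt | 8 | 5 | 5 | SEA
7 | mkt | 7 | 1 | 9 | MIA
After SELECT (7 rows):
cities.id | teams.qty
60 | 8
5 | 8
5 | 5
5 | 5
60 | 8
5 | 8
1 | 7

== RESULT ==
cities.id | teams.qty
60 | 8
5 | 8
5 | 5
5 | 5
60 | 8
5 | 8
1 | 7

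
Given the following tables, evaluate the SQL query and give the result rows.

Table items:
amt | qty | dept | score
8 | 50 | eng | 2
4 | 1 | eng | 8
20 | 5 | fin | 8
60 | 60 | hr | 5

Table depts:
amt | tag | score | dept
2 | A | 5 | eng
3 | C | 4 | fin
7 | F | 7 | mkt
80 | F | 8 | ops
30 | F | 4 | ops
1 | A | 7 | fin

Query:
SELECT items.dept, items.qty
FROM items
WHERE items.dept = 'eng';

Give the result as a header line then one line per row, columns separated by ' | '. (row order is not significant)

== RESULT ==
items.dept | items.qty
eng | 50
eng | 1

Derivation:
After WHERE (2 rows):
items.amt | items.qty | items.dept | items.score
8 | 50 | eng | 2
4 | 1 | eng | 8
After SELECT (2 rows):
items.dept | items.qty
eng | 50
eng | 1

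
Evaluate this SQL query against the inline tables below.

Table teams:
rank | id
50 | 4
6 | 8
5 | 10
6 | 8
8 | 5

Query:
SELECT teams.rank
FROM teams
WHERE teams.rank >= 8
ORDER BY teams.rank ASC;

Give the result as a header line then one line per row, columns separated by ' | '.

After WHERE (2 rows):
teams.rank | teams.id
50 | 4
8 | 5
After SELECT (2 rows):
teams.rank
50
8
After ORDER BY (2 rows):
teams.rank
8
50

== RESULT ==
teams.rank
8
50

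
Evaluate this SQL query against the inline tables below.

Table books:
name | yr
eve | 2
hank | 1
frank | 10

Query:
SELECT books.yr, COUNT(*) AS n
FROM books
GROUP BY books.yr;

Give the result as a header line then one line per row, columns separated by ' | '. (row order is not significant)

After GROUP BY (3 rows):
books.yr | n
2 | 1
1 | 1
10 | 1

== RESULT ==
books.yr | n
2 | 1
1 | 1
10 | 1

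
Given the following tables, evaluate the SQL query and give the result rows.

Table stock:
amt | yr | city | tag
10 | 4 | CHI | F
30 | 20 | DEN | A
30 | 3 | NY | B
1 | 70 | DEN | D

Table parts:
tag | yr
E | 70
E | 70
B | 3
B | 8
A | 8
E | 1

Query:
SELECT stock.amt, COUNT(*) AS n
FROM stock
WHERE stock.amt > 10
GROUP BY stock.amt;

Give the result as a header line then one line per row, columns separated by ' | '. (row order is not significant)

== RESULT ==
stock.amt | n
30 | 2

Derivation:
After WHERE (2 rows):
stock.amt | stock.yr | stock.city | stock.tag
30 | 20 | DEN | A
30 | 3 | NY | B
After GROUP BY (1 rows):
stock.amt | n
30 | 2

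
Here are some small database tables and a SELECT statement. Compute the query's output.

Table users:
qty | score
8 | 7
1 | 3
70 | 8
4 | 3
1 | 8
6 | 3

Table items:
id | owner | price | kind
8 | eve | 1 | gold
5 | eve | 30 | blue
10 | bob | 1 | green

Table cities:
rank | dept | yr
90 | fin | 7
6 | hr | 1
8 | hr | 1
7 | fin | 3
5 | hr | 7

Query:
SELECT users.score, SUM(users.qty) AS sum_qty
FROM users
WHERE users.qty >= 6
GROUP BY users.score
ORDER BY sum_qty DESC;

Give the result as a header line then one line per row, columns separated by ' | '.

== RESULT ==
users.score | sum_qty
8 | 70
7 | 8
3 | 6

Derivation:
After WHERE (3 rows):
users.qty | users.score
8 | 7
70 | 8
6 | 3
After GROUP BY (3 rows):
users.score | sum_qty
7 | 8
8 | 70
3 | 6
After ORDER BY (3 rows):
users.score | sum_qty
8 | 70
7 | 8
3 | 6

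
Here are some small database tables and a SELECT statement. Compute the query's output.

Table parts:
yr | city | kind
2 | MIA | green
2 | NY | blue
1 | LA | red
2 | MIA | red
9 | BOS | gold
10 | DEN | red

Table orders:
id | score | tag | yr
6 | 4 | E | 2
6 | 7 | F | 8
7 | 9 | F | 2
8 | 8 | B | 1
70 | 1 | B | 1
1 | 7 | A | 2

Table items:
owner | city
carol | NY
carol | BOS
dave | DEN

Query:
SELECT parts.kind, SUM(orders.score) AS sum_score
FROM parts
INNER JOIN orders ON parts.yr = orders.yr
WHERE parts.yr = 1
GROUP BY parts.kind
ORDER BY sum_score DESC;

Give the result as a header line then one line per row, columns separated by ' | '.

== RESULT ==
parts.kind | sum_score
red | 9

Derivation:
After JOIN orders (11 rows):
parts.yr | parts.city | parts.kind | orders.id | orders.score | orders.tag | orders.yr
2 | MIA | green | 6 | 4 | E | 2
2 | MIA | green | 7 | 9 | F | 2
2 | MIA | green | 1 | 7 | A | 2
2 | NY | blue | 6 | 4 | E | 2
2 | NY | blue | 7 | 9 | F | 2
2 | NY | blue | 1 | 7 | A | 2
1 | LA | red | 8 | 8 | B | 1
1 | LA | red | 70 | 1 | B | 1
2 | MIA | red | 6 | 4 | E | 2
2 | MIA | red | 7 | 9 | F | 2
2 | MIA | red | 1 | 7 | A | 2
After WHERE (2 rows):
parts.yr | parts.city | parts.kind | orders.id | orders.score | orders.tag | orders.yr
1 | LA | red | 8 | 8 | B | 1
1 | LA | red | 70 | 1 | B | 1
After GROUP BY (1 rows):
parts.kind | sum_score
red | 9
After ORDER BY (1 rows):
parts.kind | sum_score
red | 9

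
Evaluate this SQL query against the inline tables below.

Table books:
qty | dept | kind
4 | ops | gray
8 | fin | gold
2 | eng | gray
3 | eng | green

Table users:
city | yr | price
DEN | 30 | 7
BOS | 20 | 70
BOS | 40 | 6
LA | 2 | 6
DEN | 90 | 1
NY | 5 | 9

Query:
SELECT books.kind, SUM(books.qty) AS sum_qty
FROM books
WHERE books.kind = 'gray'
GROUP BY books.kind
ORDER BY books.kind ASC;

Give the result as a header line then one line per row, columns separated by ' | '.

== RESULT ==
books.kind | sum_qty
gray | 6

Derivation:
After WHERE (2 rows):
books.qty | books.dept | books.kind
4 | ops | gray
2 | eng | gray
After GROUP BY (1 rows):
books.kind | sum_qty
gray | 6
After ORDER BY (1 rows):
books.kind | sum_qty
gray | 6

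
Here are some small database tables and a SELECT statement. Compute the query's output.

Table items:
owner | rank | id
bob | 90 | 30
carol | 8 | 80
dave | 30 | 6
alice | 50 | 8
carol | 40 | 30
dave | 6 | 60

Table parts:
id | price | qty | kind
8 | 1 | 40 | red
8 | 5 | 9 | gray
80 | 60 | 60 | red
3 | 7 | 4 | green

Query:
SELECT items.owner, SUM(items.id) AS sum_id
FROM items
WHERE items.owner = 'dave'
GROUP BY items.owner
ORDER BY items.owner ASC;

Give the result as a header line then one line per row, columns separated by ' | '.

== RESULT ==
items.owner | sum_id
dave | 66

Derivation:
After WHERE (2 rows):
items.owner | items.rank | items.id
dave | 30 | 6
dave | 6 | 60
After GROUP BY (1 rows):
items.owner | sum_id
dave | 66
After ORDER BY (1 rows):
items.owner | sum_id
dave | 66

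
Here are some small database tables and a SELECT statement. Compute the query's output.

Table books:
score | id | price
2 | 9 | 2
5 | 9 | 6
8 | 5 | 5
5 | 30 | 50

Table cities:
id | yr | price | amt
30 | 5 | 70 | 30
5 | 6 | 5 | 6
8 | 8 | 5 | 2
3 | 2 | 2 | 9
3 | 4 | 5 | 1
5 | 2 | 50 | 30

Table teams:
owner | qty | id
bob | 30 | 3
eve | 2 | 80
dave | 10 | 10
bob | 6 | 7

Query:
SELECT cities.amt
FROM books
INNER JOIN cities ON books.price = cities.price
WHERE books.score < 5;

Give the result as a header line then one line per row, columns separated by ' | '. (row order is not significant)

== RESULT ==
cities.amt
9

Derivation:
After JOIN cities (5 rows):
books.score | books.id | books.price | cities.id | cities.yr | cities.price | cities.amt
2 | 9 | 2 | 3 | 2 | 2 | 9
8 | 5 | 5 | 5 | 6 | 5 | 6
8 | 5 | 5 | 8 | 8 | 5 | 2
8 | 5 | 5 | 3 | 4 | 5 | 1
5 | 30 | 50 | 5 | 2 | 50 | 30
After WHERE (1 rows):
books.score | books.id | books.price | cities.id | cities.yr | cities.price | cities.amt
2 | 9 | 2 | 3 | 2 | 2 | 9
After SELECT (1 rows):
cities.amt
9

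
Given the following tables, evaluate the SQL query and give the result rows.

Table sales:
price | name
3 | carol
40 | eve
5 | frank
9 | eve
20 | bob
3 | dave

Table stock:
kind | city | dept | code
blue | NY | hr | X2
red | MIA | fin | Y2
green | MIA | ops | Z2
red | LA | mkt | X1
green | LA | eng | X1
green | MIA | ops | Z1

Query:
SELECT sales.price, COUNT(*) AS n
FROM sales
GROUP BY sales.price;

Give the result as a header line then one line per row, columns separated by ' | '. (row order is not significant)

== RESULT ==
sales.price | n
3 | 2
40 | 1
5 | 1
9 | 1
20 | 1

Derivation:
After GROUP BY (5 rows):
sales.price | n
3 | 2
40 | 1
5 | 1
9 | 1
20 | 1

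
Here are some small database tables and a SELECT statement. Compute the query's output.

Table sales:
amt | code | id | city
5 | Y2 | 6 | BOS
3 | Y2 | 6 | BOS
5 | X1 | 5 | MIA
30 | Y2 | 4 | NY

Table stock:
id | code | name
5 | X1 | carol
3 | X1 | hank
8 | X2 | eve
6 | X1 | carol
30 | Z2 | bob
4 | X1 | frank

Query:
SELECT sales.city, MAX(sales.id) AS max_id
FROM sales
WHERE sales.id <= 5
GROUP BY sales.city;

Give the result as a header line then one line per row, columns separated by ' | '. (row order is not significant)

== RESULT ==
sales.city | max_id
MIA | 5
NY | 4

Derivation:
After WHERE (2 rows):
sales.amt | sales.code | sales.id | sales.city
5 | X1 | 5 | MIA
30 | Y2 | 4 | NY
After GROUP BY (2 rows):
sales.city | max_id
MIA | 5
NY | 4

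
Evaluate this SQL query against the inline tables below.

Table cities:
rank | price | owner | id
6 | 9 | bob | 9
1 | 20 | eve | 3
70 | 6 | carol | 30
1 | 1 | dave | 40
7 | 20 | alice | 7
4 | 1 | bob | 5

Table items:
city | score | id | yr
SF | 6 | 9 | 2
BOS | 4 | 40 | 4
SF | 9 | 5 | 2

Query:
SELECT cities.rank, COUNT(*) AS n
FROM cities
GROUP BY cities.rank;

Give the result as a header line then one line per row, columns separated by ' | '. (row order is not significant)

After GROUP BY (5 rows):
cities.rank | n
6 | 1
1 | 2
70 | 1
7 | 1
4 | 1

== RESULT ==
cities.rank | n
6 | 1
1 | 2
70 | 1
7 | 1
4 | 1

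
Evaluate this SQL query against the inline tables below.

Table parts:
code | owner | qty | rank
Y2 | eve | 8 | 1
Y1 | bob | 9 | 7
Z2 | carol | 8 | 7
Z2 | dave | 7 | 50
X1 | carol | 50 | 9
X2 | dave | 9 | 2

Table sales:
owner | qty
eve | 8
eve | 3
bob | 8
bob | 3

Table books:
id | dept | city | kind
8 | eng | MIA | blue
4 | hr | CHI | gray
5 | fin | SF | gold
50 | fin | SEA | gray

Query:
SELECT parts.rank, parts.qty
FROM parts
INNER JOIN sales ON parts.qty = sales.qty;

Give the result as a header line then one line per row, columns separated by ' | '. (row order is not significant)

After JOIN sales (4 rows):
parts.code | parts.owner | parts.qty | parts.rank | sales.owner | sales.qty
Y2 | eve | 8 | 1 | eve | 8
Y2 | eve | 8 | 1 | bob | 8
Z2 | carol | 8 | 7 | eve | 8
Z2 | carol | 8 | 7 | bob | 8
After SELECT (4 rows):
parts.rank | parts.qty
1 | 8
1 | 8
7 | 8
7 | 8

== RESULT ==
parts.rank | parts.qty
1 | 8
1 | 8
7 | 8
7 | 8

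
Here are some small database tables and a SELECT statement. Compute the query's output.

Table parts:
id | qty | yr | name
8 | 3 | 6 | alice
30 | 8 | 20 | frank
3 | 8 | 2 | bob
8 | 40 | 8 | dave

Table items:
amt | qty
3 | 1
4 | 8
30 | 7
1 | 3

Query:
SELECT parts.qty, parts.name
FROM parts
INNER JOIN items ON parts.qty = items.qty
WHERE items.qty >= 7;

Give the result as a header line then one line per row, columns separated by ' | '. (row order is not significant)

== RESULT ==
parts.qty | parts.name
8 | frank
8 | bob

Derivation:
After JOIN items (3 rows):
parts.id | parts.qty | parts.yr | parts.name | items.amt | items.qty
8 | 3 | 6 | alice | 1 | 3
30 | 8 | 20 | frank | 4 | 8
3 | 8 | 2 | bob | 4 | 8
After WHERE (2 rows):
parts.id | parts.qty | parts.yr | parts.name | items.amt | items.qty
30 | 8 | 20 | frank | 4 | 8
3 | 8 | 2 | bob | 4 | 8
After SELECT (2 rows):
parts.qty | parts.name
8 | frank
8 | bob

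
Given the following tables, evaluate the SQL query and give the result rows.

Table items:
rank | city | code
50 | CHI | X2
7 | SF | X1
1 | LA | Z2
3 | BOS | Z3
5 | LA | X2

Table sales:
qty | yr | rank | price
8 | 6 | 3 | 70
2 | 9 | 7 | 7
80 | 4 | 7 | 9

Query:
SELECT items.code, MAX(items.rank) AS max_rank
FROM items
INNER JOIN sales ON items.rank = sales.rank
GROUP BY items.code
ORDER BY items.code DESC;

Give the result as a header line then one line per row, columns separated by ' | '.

== RESULT ==
items.code | max_rank
Z3 | 3
X1 | 7

Derivation:
After JOIN sales (3 rows):
items.rank | items.city | items.code | sales.qty | sales.yr | sales.rank | sales.price
7 | SF | X1 | 2 | 9 | 7 | 7
7 | SF | X1 | 80 | 4 | 7 | 9
3 | BOS | Z3 | 8 | 6 | 3 | 70
After GROUP BY (2 rows):
items.code | max_rank
X1 | 7
Z3 | 3
After ORDER BY (2 rows):
items.code | max_rank
Z3 | 3
X1 | 7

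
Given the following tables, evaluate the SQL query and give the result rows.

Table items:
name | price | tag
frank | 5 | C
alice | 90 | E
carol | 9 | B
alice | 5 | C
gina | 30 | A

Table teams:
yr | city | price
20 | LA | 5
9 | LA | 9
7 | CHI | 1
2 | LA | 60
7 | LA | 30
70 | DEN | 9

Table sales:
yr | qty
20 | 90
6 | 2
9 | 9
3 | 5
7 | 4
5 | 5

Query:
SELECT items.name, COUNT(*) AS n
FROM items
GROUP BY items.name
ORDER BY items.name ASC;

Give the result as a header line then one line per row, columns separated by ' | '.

== RESULT ==
items.name | n
alice | 2
carol | 1
frank | 1
gina | 1

Derivation:
After GROUP BY (4 rows):
items.name | n
frank | 1
alice | 2
carol | 1
gina | 1
After ORDER BY (4 rows):
items.name | n
alice | 2
carol | 1
frank | 1
gina | 1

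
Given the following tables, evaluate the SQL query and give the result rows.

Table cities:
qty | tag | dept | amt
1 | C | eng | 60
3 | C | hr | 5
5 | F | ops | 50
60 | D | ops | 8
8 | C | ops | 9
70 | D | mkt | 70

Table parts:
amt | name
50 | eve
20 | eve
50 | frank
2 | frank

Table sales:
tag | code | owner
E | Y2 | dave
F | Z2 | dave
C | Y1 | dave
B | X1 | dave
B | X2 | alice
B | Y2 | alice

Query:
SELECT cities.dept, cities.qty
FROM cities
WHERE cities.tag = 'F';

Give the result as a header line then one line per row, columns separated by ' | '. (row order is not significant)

== RESULT ==
cities.dept | cities.qty
ops | 5

Derivation:
After WHERE (1 rows):
cities.qty | cities.tag | cities.dept | cities.amt
5 | F | ops | 50
After SELECT (1 rows):
cities.dept | cities.qty
ops | 5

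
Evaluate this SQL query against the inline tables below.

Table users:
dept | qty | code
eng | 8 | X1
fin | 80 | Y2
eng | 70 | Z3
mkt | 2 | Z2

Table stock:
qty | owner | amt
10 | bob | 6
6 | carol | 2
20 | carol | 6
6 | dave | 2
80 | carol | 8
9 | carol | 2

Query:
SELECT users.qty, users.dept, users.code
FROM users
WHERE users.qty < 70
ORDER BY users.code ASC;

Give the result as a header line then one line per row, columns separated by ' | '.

After WHERE (2 rows):
users.dept | users.qty | users.code
eng | 8 | X1
mkt | 2 | Z2
After SELECT (2 rows):
users.qty | users.dept | users.code
8 | eng | X1
2 | mkt | Z2
After ORDER BY (2 rows):
users.qty | users.dept | users.code
8 | eng | X1
2 | mkt | Z2

== RESULT ==
users.qty | users.dept | users.code
8 | eng | X1
2 | mkt | Z2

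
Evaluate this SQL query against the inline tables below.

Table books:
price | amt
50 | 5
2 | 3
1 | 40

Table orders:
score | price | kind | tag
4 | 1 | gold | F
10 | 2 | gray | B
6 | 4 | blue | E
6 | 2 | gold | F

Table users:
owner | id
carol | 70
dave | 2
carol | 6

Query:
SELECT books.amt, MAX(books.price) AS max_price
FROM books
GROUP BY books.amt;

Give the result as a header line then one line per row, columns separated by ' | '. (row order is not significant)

== RESULT ==
books.amt | max_price
5 | 50
3 | 2
40 | 1

Derivation:
After GROUP BY (3 rows):
books.amt | max_price
5 | 50
3 | 2
40 | 1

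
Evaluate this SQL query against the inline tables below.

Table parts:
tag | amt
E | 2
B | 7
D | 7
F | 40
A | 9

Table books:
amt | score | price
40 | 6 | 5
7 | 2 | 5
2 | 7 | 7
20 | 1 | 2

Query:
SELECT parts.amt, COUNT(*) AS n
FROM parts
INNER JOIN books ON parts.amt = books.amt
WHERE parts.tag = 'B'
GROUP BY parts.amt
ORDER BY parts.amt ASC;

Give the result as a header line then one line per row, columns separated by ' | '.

== RESULT ==
parts.amt | n
7 | 1

Derivation:
After JOIN books (4 rows):
parts.tag | parts.amt | books.amt | books.score | books.price
E | 2 | 2 | 7 | 7
B | 7 | 7 | 2 | 5
D | 7 | 7 | 2 | 5
F | 40 | 40 | 6 | 5
After WHERE (1 rows):
parts.tag | parts.amt | books.amt | books.score | books.price
B | 7 | 7 | 2 | 5
After GROUP BY (1 rows):
parts.amt | n
7 | 1
After ORDER BY (1 rows):
parts.amt | n
7 | 1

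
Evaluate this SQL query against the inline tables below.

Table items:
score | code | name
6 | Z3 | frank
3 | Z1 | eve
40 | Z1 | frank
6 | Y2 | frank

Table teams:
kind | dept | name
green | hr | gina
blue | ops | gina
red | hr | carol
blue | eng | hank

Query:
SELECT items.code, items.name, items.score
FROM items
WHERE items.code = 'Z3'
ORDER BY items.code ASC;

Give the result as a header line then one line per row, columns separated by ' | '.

== RESULT ==
items.code | items.name | items.score
Z3 | frank | 6

Derivation:
After WHERE (1 rows):
items.score | items.code | items.name
6 | Z3 | frank
After SELECT (1 rows):
items.code | items.name | items.score
Z3 | frank | 6
After ORDER BY (1 rows):
items.code | items.name | items.score
Z3 | frank | 6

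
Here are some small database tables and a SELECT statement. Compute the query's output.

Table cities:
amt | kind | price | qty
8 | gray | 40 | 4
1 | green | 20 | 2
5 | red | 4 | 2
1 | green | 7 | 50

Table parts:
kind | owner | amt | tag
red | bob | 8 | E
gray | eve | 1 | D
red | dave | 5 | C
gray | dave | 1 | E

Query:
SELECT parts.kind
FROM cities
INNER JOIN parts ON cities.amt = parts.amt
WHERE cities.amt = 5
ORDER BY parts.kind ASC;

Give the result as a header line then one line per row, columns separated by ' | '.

== RESULT ==
parts.kind
red

Derivation:
After JOIN parts (6 rows):
cities.amt | cities.kind | cities.price | cities.qty | parts.kind | parts.owner | parts.amt | parts.tag
8 | gray | 40 | 4 | red | bob | 8 | E
1 | green | 20 | 2 | gray | eve | 1 | D
1 | green | 20 | 2 | gray | dave | 1 | E
5 | red | 4 | 2 | red | dave | 5 | C
1 | green | 7 | 50 | gray | eve | 1 | D
1 | green | 7 | 50 | gray | dave | 1 | E
After WHERE (1 rows):
cities.amt | cities.kind | cities.price | cities.qty | parts.kind | parts.owner | parts.amt | parts.tag
5 | red | 4 | 2 | red | dave | 5 | C
After SELECT (1 rows):
parts.kind
red
After ORDER BY (1 rows):
parts.kind
red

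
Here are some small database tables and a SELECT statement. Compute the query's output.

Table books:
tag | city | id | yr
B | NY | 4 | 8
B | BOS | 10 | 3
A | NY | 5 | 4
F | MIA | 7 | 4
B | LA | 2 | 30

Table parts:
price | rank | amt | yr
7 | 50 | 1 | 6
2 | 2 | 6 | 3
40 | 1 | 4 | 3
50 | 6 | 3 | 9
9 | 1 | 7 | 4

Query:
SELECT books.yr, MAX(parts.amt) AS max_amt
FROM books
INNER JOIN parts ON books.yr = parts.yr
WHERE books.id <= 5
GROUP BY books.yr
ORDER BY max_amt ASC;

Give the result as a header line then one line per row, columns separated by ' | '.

After JOIN parts (4 rows):
books.tag | books.city | books.id | books.yr | parts.price | parts.rank | parts.amt | parts.yr
B | BOS | 10 | 3 | 2 | 2 | 6 | 3
B | BOS | 10 | 3 | 40 | 1 | 4 | 3
A | NY | 5 | 4 | 9 | 1 | 7 | 4
F | MIA | 7 | 4 | 9 | 1 | 7 | 4
After WHERE (1 rows):
books.tag | books.city | books.id | books.yr | parts.price | parts.rank | parts.amt | parts.yr
A | NY | 5 | 4 | 9 | 1 | 7 | 4
After GROUP BY (1 rows):
books.yr | max_amt
4 | 7
After ORDER BY (1 rows):
books.yr | max_amt
4 | 7

== RESULT ==
books.yr | max_amt
4 | 7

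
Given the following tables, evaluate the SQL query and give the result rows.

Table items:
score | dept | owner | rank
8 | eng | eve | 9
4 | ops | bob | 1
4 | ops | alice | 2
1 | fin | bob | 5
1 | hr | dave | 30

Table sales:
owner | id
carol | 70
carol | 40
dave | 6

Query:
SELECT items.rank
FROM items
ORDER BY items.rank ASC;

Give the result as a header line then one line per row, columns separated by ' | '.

== RESULT ==
items.rank
1
2
5
9
30

Derivation:
After SELECT (5 rows):
items.rank
9
1
2
5
30
After ORDER BY (5 rows):
items.rank
1
2
5
9
30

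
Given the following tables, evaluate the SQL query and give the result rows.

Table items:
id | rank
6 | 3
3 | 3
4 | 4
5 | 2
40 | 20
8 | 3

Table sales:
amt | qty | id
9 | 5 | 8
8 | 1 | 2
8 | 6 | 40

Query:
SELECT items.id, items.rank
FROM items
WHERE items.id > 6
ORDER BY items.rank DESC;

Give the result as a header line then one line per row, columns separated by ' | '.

After WHERE (2 rows):
items.id | items.rank
40 | 20
8 | 3
After SELECT (2 rows):
items.id | items.rank
40 | 20
8 | 3
After ORDER BY (2 rows):
items.id | items.rank
40 | 20
8 | 3

== RESULT ==
items.id | items.rank
40 | 20
8 | 3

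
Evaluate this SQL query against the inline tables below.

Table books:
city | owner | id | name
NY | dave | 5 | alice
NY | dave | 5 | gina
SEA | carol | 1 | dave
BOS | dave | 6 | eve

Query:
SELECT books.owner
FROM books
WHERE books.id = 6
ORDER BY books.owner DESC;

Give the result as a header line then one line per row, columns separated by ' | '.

== RESULT ==
books.owner
dave

Derivation:
After WHERE (1 rows):
books.city | books.owner | books.id | books.name
BOS | dave | 6 | eve
After SELECT (1 rows):
books.owner
dave
After ORDER BY (1 rows):
books.owner
dave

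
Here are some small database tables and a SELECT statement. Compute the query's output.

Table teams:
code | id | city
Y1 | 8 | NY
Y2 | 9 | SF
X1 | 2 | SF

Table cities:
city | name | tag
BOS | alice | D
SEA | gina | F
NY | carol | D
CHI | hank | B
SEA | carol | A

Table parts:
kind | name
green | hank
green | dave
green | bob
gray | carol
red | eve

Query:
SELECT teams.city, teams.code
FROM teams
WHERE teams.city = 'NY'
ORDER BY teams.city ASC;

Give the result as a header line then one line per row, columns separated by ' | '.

== RESULT ==
teams.city | teams.code
NY | Y1

Derivation:
After WHERE (1 rows):
teams.code | teams.id | teams.city
Y1 | 8 | NY
After SELECT (1 rows):
teams.city | teams.code
NY | Y1
After ORDER BY (1 rows):
teams.city | teams.code
NY | Y1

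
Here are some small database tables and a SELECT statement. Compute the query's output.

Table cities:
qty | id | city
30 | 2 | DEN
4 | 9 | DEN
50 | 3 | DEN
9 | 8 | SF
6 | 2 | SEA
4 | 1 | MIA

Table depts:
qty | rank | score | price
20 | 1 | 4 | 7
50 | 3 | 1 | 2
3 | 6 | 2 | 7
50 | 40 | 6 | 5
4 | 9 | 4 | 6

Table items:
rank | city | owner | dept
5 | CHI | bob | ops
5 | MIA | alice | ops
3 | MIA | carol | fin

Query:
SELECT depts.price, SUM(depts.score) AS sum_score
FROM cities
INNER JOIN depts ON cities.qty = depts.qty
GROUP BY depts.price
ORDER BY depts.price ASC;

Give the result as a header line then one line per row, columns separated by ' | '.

== RESULT ==
depts.price | sum_score
2 | 1
5 | 6
6 | 8

Derivation:
After JOIN depts (4 rows):
cities.qty | cities.id | cities.city | depts.qty | depts.rank | depts.score | depts.price
4 | 9 | DEN | 4 | 9 | 4 | 6
50 | 3 | DEN | 50 | 3 | 1 | 2
50 | 3 | DEN | 50 | 40 | 6 | 5
4 | 1 | MIA | 4 | 9 | 4 | 6
After GROUP BY (3 rows):
depts.price | sum_score
6 | 8
2 | 1
5 | 6
After ORDER BY (3 rows):
depts.price | sum_score
2 | 1
5 | 6
6 | 8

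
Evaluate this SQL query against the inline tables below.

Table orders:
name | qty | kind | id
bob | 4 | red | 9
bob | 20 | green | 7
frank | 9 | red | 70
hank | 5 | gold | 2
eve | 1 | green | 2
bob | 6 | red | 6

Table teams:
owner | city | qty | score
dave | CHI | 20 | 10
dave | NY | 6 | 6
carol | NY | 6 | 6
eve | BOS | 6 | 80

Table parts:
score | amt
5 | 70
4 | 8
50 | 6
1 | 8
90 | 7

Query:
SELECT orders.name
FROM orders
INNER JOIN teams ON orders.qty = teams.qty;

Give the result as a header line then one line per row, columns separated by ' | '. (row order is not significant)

== RESULT ==
orders.name
bob
bob
bob
bob

Derivation:
After JOIN teams (4 rows):
orders.name | orders.qty | orders.kind | orders.id | teams.owner | teams.city | teams.qty | teams.score
bob | 20 | green | 7 | dave | CHI | 20 | 10
bob | 6 | red | 6 | dave | NY | 6 | 6
bob | 6 | red | 6 | carol | NY | 6 | 6
bob | 6 | red | 6 | eve | BOS | 6 | 80
After SELECT (4 rows):
orders.name
bob
bob
bob
bob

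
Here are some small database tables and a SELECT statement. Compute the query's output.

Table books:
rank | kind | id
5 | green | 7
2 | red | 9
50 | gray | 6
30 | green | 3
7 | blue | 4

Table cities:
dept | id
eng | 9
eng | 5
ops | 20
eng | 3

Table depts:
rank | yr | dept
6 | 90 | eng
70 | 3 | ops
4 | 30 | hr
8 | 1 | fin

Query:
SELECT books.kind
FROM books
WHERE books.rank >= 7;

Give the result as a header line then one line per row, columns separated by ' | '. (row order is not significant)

After WHERE (3 rows):
books.rank | books.kind | books.id
50 | gray | 6
30 | green | 3
7 | blue | 4
After SELECT (3 rows):
books.kind
gray
green
blue

== RESULT ==
books.kind
gray
green
blue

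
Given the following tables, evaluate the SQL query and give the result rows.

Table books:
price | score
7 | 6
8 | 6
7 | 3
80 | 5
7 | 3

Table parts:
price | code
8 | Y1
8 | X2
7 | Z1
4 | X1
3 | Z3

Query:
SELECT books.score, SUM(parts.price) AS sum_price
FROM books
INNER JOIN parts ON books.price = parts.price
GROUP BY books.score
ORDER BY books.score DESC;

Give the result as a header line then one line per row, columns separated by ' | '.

== RESULT ==
books.score | sum_price
6 | 23
3 | 14

Derivation:
After JOIN parts (5 rows):
books.price | books.score | parts.price | parts.code
7 | 6 | 7 | Z1
8 | 6 | 8 | Y1
8 | 6 | 8 | X2
7 | 3 | 7 | Z1
7 | 3 | 7 | Z1
After GROUP BY (2 rows):
books.score | sum_price
6 | 23
3 | 14
After ORDER BY (2 rows):
books.score | sum_price
6 | 23
3 | 14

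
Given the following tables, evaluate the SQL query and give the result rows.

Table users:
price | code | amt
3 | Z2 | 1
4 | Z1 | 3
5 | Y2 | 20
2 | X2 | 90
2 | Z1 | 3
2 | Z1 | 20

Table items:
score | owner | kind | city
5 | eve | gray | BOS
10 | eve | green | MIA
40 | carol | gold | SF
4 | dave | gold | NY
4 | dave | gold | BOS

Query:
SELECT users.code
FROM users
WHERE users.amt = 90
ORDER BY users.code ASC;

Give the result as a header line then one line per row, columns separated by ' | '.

== RESULT ==
users.code
X2

Derivation:
After WHERE (1 rows):
users.price | users.code | users.amt
2 | X2 | 90
After SELECT (1 rows):
users.code
X2
After ORDER BY (1 rows):
users.code
X2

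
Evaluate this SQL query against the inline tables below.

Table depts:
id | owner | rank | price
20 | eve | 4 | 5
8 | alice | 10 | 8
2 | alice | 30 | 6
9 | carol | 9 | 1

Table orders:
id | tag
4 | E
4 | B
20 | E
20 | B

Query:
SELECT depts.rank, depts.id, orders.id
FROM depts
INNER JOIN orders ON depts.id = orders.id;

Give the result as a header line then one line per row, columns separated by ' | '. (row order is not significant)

== RESULT ==
depts.rank | depts.id | orders.id
4 | 20 | 20
4 | 20 | 20

Derivation:
After JOIN orders (2 rows):
depts.id | depts.owner | depts.rank | depts.price | orders.id | orders.tag
20 | eve | 4 | 5 | 20 | E
20 | eve | 4 | 5 | 20 | B
After SELECT (2 rows):
depts.rank | depts.id | orders.id
4 | 20 | 20
4 | 20 | 20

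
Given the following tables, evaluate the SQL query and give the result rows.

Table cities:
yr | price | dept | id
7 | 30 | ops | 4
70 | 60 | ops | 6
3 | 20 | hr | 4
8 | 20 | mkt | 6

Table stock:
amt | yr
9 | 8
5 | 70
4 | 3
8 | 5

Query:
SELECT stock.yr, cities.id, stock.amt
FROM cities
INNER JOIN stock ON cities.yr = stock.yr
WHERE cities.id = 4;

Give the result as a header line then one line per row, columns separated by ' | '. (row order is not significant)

== RESULT ==
stock.yr | cities.id | stock.amt
3 | 4 | 4

Derivation:
After JOIN stock (3 rows):
cities.yr | cities.price | cities.dept | cities.id | stock.amt | stock.yr
70 | 60 | ops | 6 | 5 | 70
3 | 20 | hr | 4 | 4 | 3
8 | 20 | mkt | 6 | 9 | 8
After WHERE (1 rows):
cities.yr | cities.price | cities.dept | cities.id | stock.amt | stock.yr
3 | 20 | hr | 4 | 4 | 3
After SELECT (1 rows):
stock.yr | cities.id | stock.amt
3 | 4 | 4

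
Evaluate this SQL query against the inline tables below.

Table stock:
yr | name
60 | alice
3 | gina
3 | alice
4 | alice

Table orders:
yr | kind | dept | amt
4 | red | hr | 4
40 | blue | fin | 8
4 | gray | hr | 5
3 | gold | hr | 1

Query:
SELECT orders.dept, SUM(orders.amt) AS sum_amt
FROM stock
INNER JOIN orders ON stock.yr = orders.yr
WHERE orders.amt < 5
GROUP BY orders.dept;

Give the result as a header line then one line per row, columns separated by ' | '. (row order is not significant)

After JOIN orders (4 rows):
stock.yr | stock.name | orders.yr | orders.kind | orders.dept | orders.amt
3 | gina | 3 | gold | hr | 1
3 | alice | 3 | gold | hr | 1
4 | alice | 4 | red | hr | 4
4 | alice | 4 | gray | hr | 5
After WHERE (3 rows):
stock.yr | stock.name | orders.yr | orders.kind | orders.dept | orders.amt
3 | gina | 3 | gold | hr | 1
3 | alice | 3 | gold | hr | 1
4 | alice | 4 | red | hr | 4
After GROUP BY (1 rows):
orders.dept | sum_amt
hr | 6

== RESULT ==
orders.dept | sum_amt
hr | 6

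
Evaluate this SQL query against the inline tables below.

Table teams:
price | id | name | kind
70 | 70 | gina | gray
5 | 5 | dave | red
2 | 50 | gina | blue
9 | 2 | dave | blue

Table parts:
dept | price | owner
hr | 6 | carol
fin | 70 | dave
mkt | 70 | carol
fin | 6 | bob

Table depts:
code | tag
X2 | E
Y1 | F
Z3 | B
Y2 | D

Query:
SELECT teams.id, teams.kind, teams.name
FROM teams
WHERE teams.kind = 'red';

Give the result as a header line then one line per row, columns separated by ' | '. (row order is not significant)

== RESULT ==
teams.id | teams.kind | teams.name
5 | red | dave

Derivation:
After WHERE (1 rows):
teams.price | teams.id | teams.name | teams.kind
5 | 5 | dave | red
After SELECT (1 rows):
teams.id | teams.kind | teams.name
5 | red | dave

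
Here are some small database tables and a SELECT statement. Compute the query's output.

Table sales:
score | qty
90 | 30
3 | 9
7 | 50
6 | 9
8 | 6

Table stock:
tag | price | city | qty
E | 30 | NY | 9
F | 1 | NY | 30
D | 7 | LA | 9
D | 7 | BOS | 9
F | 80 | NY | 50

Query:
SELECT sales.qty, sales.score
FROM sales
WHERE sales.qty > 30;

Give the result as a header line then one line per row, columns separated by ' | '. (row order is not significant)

After WHERE (1 rows):
sales.score | sales.qty
7 | 50
After SELECT (1 rows):
sales.qty | sales.score
50 | 7

== RESULT ==
sales.qty | sales.score
50 | 7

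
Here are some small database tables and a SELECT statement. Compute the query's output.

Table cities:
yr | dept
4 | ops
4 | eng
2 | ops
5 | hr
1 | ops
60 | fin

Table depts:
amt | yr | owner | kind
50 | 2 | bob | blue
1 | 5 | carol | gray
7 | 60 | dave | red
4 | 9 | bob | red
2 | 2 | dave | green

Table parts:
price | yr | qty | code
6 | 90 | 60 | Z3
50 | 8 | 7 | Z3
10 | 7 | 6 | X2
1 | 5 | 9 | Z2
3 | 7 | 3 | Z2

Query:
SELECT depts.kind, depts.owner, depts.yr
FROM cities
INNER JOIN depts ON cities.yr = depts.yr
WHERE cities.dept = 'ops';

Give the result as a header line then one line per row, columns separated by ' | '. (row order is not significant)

== RESULT ==
depts.kind | depts.owner | depts.yr
blue | bob | 2
green | dave | 2

Derivation:
After JOIN depts (4 rows):
cities.yr | cities.dept | depts.amt | depts.yr | depts.owner | depts.kind
2 | ops | 50 | 2 | bob | blue
2 | ops | 2 | 2 | dave | green
5 | hr | 1 | 5 | carol | gray
60 | fin | 7 | 60 | dave | red
After WHERE (2 rows):
cities.yr | cities.dept | depts.amt | depts.yr | depts.owner | depts.kind
2 | ops | 50 | 2 | bob | blue
2 | ops | 2 | 2 | dave | green
After SELECT (2 rows):
depts.kind | depts.owner | depts.yr
blue | bob | 2
green | dave | 2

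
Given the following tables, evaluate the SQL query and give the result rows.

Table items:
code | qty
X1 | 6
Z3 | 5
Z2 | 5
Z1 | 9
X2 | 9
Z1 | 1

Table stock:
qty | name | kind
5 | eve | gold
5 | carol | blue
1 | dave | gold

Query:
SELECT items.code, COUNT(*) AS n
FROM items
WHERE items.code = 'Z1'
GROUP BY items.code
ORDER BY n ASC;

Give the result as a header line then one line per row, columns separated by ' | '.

After WHERE (2 rows):
items.code | items.qty
Z1 | 9
Z1 | 1
After GROUP BY (1 rows):
items.code | n
Z1 | 2
After ORDER BY (1 rows):
items.code | n
Z1 | 2

== RESULT ==
items.code | n
Z1 | 2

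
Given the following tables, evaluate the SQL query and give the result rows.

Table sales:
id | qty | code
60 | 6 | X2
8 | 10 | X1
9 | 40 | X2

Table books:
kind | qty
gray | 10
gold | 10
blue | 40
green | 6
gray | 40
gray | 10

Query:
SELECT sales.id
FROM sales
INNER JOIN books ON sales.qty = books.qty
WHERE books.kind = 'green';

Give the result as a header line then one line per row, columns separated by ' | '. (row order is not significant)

== RESULT ==
sales.id
60

Derivation:
After JOIN books (6 rows):
sales.id | sales.qty | sales.code | books.kind | books.qty
60 | 6 | X2 | green | 6
8 | 10 | X1 | gray | 10
8 | 10 | X1 | gold | 10
8 | 10 | X1 | gray | 10
9 | 40 | X2 | blue | 40
9 | 40 | X2 | gray | 40
After WHERE (1 rows):
sales.id | sales.qty | sales.code | books.kind | books.qty
60 | 6 | X2 | green | 6
After SELECT (1 rows):
sales.id
60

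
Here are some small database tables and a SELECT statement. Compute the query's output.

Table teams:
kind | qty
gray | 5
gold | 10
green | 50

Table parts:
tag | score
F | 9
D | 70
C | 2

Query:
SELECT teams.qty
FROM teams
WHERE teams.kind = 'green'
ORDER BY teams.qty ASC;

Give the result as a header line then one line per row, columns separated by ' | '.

After WHERE (1 rows):
teams.kind | teams.qty
green | 50
After SELECT (1 rows):
teams.qty
50
After ORDER BY (1 rows):
teams.qty
50

== RESULT ==
teams.qty
50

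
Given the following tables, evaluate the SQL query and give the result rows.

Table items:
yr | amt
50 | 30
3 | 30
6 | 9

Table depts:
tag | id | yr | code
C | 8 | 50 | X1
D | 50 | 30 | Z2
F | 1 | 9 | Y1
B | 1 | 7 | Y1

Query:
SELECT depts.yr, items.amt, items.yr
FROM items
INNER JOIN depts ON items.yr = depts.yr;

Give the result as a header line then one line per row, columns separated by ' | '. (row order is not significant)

== RESULT ==
depts.yr | items.amt | items.yr
50 | 30 | 50

Derivation:
After JOIN depts (1 rows):
items.yr | items.amt | depts.tag | depts.id | depts.yr | depts.code
50 | 30 | C | 8 | 50 | X1
After SELECT (1 rows):
depts.yr | items.amt | items.yr
50 | 30 | 50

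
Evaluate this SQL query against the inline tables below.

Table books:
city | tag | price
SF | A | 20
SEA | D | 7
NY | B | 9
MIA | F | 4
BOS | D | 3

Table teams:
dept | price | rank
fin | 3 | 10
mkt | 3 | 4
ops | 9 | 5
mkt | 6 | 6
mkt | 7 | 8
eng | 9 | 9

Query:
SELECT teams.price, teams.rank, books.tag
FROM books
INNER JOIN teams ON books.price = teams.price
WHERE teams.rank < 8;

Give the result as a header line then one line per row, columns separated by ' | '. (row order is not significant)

After JOIN teams (5 rows):
books.city | books.tag | books.price | teams.dept | teams.price | teams.rank
SEA | D | 7 | mkt | 7 | 8
NY | B | 9 | ops | 9 | 5
NY | B | 9 | eng | 9 | 9
BOS | D | 3 | fin | 3 | 10
BOS | D | 3 | mkt | 3 | 4
After WHERE (2 rows):
books.city | books.tag | books.price | teams.dept | teams.price | teams.rank
NY | B | 9 | ops | 9 | 5
BOS | D | 3 | mkt | 3 | 4
After SELECT (2 rows):
teams.price | teams.rank | books.tag
9 | 5 | B
3 | 4 | D

== RESULT ==
teams.price | teams.rank | books.tag
9 | 5 | B
3 | 4 | D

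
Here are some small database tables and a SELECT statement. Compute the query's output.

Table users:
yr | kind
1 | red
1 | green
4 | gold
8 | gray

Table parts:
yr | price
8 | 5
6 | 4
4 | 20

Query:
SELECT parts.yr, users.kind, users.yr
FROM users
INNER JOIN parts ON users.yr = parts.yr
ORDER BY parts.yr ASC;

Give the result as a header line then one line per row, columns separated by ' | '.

== RESULT ==
parts.yr | users.kind | users.yr
4 | gold | 4
8 | gray | 8

Derivation:
After JOIN parts (2 rows):
users.yr | users.kind | parts.yr | parts.price
4 | gold | 4 | 20
8 | gray | 8 | 5
After SELECT (2 rows):
parts.yr | users.kind | users.yr
4 | gold | 4
8 | gray | 8
After ORDER BY (2 rows):
parts.yr | users.kind | users.yr
4 | gold | 4
8 | gray | 8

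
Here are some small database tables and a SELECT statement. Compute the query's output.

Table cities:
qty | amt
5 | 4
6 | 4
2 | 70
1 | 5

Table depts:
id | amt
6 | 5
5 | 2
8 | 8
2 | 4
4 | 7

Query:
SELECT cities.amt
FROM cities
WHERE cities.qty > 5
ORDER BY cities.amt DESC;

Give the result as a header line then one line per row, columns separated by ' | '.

After WHERE (1 rows):
cities.qty | cities.amt
6 | 4
After SELECT (1 rows):
cities.amt
4
After ORDER BY (1 rows):
cities.amt
4

== RESULT ==
cities.amt
4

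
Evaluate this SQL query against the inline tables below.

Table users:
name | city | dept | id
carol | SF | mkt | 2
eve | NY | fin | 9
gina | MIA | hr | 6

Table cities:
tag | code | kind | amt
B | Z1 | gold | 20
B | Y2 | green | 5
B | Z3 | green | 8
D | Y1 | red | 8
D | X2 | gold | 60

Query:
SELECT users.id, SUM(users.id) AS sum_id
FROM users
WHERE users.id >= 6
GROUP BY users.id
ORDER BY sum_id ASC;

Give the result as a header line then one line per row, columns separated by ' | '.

== RESULT ==
users.id | sum_id
6 | 6
9 | 9

Derivation:
After WHERE (2 rows):
users.name | users.city | users.dept | users.id
eve | NY | fin | 9
gina | MIA | hr | 6
After GROUP BY (2 rows):
users.id | sum_id
9 | 9
6 | 6
After ORDER BY (2 rows):
users.id | sum_id
6 | 6
9 | 9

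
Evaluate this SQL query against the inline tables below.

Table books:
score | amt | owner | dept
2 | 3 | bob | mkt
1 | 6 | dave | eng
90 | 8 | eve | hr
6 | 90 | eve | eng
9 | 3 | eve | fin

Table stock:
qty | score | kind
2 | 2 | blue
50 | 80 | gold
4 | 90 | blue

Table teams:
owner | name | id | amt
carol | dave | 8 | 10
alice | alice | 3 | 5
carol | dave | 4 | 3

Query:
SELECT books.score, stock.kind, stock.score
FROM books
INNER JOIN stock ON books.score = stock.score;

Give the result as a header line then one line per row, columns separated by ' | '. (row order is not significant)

After JOIN stock (2 rows):
books.score | books.amt | books.owner | books.dept | stock.qty | stock.score | stock.kind
2 | 3 | bob | mkt | 2 | 2 | blue
90 | 8 | eve | hr | 4 | 90 | blue
After SELECT (2 rows):
books.score | stock.kind | stock.score
2 | blue | 2
90 | blue | 90

== RESULT ==
books.score | stock.kind | stock.score
2 | blue | 2
90 | blue | 90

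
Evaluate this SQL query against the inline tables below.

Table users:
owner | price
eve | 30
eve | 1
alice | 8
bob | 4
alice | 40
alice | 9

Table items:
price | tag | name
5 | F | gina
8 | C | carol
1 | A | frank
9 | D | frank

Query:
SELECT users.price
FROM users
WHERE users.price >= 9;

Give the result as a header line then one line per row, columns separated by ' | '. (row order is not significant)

After WHERE (3 rows):
users.owner | users.price
eve | 30
alice | 40
alice | 9
After SELECT (3 rows):
users.price
30
40
9

== RESULT ==
users.price
30
40
9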